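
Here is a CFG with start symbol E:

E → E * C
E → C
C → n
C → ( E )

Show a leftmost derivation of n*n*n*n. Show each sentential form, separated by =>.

E => E*C => E*C*C => E*C*C*C => C*C*C*C => n*C*C*C => n*n*C*C => n*n*n*C => n*n*n*n

E => E*C   [E → E * C]
E*C => E*C*C   [E → E * C]
E*C*C => E*C*C*C   [E → E * C]
E*C*C*C => C*C*C*C   [E → C]
C*C*C*C => n*C*C*C   [C → n]
n*C*C*C => n*n*C*C   [C → n]
n*n*C*C => n*n*n*C   [C → n]
n*n*n*C => n*n*n*n   [C → n]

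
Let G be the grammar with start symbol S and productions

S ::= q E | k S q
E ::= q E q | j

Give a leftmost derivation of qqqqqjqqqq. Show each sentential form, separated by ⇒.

S ⇒ qE ⇒ qqEq ⇒ qqqEqq ⇒ qqqqEqqq ⇒ qqqqqEqqqq ⇒ qqqqqjqqqq

S ⇒ qE   [S ::= q E]
qE ⇒ qqEq   [E ::= q E q]
qqEq ⇒ qqqEqq   [E ::= q E q]
qqqEqq ⇒ qqqqEqqq   [E ::= q E q]
qqqqEqqq ⇒ qqqqqEqqqq   [E ::= q E q]
qqqqqEqqqq ⇒ qqqqqjqqqq   [E ::= j]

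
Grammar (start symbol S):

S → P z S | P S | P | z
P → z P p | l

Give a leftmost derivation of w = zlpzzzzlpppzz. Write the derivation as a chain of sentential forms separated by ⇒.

S ⇒ PzS ⇒ zPpzS ⇒ zlpzS ⇒ zlpzPzS ⇒ zlpzzPpzS ⇒ zlpzzzPppzS ⇒ zlpzzzzPpppzS ⇒ zlpzzzzlpppzS ⇒ zlpzzzzlpppzz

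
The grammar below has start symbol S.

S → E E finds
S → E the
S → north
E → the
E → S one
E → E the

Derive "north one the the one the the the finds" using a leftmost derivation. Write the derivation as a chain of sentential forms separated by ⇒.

S ⇒ E E finds ⇒ E the E finds ⇒ E the the E finds ⇒ S one the the E finds ⇒ E the one the the E finds ⇒ E the the one the the E finds ⇒ S one the the one the the E finds ⇒ north one the the one the the E finds ⇒ north one the the one the the the finds

S ⇒ E E finds   [S → E E finds]
E E finds ⇒ E the E finds   [E → E the]
E the E finds ⇒ E the the E finds   [E → E the]
E the the E finds ⇒ S one the the E finds   [E → S one]
S one the the E finds ⇒ E the one the the E finds   [S → E the]
E the one the the E finds ⇒ E the the one the the E finds   [E → E the]
E the the one the the E finds ⇒ S one the the one the the E finds   [E → S one]
S one the the one the the E finds ⇒ north one the the one the the E finds   [S → north]
north one the the one the the E finds ⇒ north one the the one the the the finds   [E → the]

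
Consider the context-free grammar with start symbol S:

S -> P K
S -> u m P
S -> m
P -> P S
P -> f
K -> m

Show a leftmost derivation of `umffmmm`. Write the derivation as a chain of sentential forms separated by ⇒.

S ⇒ umP ⇒ umPS ⇒ umPSS ⇒ umfSS ⇒ umfPKS ⇒ umfPSKS ⇒ umffSKS ⇒ umffmKS ⇒ umffmmS ⇒ umffmmm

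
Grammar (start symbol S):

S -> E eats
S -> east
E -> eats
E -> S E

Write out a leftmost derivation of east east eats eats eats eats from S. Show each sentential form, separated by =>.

S => E eats => S E eats => east E eats => east S E eats => east E eats E eats => east S E eats E eats => east east E eats E eats => east east eats eats E eats => east east eats eats eats eats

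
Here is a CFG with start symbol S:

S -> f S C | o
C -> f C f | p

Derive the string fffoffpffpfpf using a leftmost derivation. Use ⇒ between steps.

S ⇒ fSC   [S -> f S C]
fSC ⇒ ffSCC   [S -> f S C]
ffSCC ⇒ fffSCCC   [S -> f S C]
fffSCCC ⇒ fffoCCC   [S -> o]
fffoCCC ⇒ fffofCfCC   [C -> f C f]
fffofCfCC ⇒ fffoffCffCC   [C -> f C f]
fffoffCffCC ⇒ fffoffpffCC   [C -> p]
fffoffpffCC ⇒ fffoffpffpC   [C -> p]
fffoffpffpC ⇒ fffoffpffpfCf   [C -> f C f]
fffoffpffpfCf ⇒ fffoffpffpfpf   [C -> p]

S⇒fSC⇒ffSCC⇒fffSCCC⇒fffoCCC⇒fffofCfCC⇒fffoffCffCC⇒fffoffpffCC⇒fffoffpffpC⇒fffoffpffpfCf⇒fffoffpffpfpf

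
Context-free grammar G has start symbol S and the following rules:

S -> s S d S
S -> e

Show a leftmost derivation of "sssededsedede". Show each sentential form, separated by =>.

S => sSdS   [S -> s S d S]
sSdS => ssSdSdS   [S -> s S d S]
ssSdSdS => sssSdSdSdS   [S -> s S d S]
sssSdSdSdS => sssedSdSdS   [S -> e]
sssedSdSdS => sssededSdS   [S -> e]
sssededSdS => sssededsSdSdS   [S -> s S d S]
sssededsSdSdS => sssededsedSdS   [S -> e]
sssededsedSdS => sssededsededS   [S -> e]
sssededsededS => sssededsedede   [S -> e]

S => sSdS => ssSdSdS => sssSdSdSdS => sssedSdSdS => sssededSdS => sssededsSdSdS => sssededsedSdS => sssededsededS => sssededsedede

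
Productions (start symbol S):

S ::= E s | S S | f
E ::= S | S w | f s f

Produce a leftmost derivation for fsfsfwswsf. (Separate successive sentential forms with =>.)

S => SS => EsS => SwsS => SSwsS => EsSwsS => fsfsSwsS => fsfsEswsS => fsfsSwswsS => fsfsfwswsS => fsfsfwswsf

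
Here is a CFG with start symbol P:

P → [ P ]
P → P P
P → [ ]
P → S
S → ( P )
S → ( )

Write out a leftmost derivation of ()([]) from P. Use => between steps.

P=>PP=>SP=>()P=>()S=>()(P)=>()([])

P => PP   [P → P P]
PP => SP   [P → S]
SP => ()P   [S → ( )]
()P => ()S   [P → S]
()S => ()(P)   [S → ( P )]
()(P) => ()([])   [P → [ ]]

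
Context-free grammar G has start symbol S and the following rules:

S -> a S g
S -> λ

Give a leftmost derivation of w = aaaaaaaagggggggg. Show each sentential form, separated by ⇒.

S ⇒ aSg ⇒ aaSgg ⇒ aaaSggg ⇒ aaaaSgggg ⇒ aaaaaSggggg ⇒ aaaaaaSgggggg ⇒ aaaaaaaSggggggg ⇒ aaaaaaaaSgggggggg ⇒ aaaaaaaagggggggg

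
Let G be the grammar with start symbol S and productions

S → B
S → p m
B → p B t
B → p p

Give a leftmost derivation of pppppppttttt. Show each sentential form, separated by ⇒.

S ⇒ B ⇒ pBt ⇒ ppBtt ⇒ pppBttt ⇒ ppppBtttt ⇒ pppppBttttt ⇒ pppppppttttt

S ⇒ B   [S → B]
B ⇒ pBt   [B → p B t]
pBt ⇒ ppBtt   [B → p B t]
ppBtt ⇒ pppBttt   [B → p B t]
pppBttt ⇒ ppppBtttt   [B → p B t]
ppppBtttt ⇒ pppppBttttt   [B → p B t]
pppppBttttt ⇒ pppppppttttt   [B → p p]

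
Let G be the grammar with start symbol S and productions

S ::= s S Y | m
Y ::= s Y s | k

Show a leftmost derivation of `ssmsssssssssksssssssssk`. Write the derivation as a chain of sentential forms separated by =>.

S => sSY => ssSYY => ssmYY => ssmsYsY => ssmssYssY => ssmsssYsssY => ssmssssYssssY => ssmsssssYsssssY => ssmssssssYssssssY => ssmsssssssYsssssssY => ssmssssssssYssssssssY => ssmsssssssssYsssssssssY => ssmsssssssssksssssssssY => ssmsssssssssksssssssssk

S => sSY   [S ::= s S Y]
sSY => ssSYY   [S ::= s S Y]
ssSYY => ssmYY   [S ::= m]
ssmYY => ssmsYsY   [Y ::= s Y s]
ssmsYsY => ssmssYssY   [Y ::= s Y s]
ssmssYssY => ssmsssYsssY   [Y ::= s Y s]
ssmsssYsssY => ssmssssYssssY   [Y ::= s Y s]
ssmssssYssssY => ssmsssssYsssssY   [Y ::= s Y s]
ssmsssssYsssssY => ssmssssssYssssssY   [Y ::= s Y s]
ssmssssssYssssssY => ssmsssssssYsssssssY   [Y ::= s Y s]
ssmsssssssYsssssssY => ssmssssssssYssssssssY   [Y ::= s Y s]
ssmssssssssYssssssssY => ssmsssssssssYsssssssssY   [Y ::= s Y s]
ssmsssssssssYsssssssssY => ssmsssssssssksssssssssY   [Y ::= k]
ssmsssssssssksssssssssY => ssmsssssssssksssssssssk   [Y ::= k]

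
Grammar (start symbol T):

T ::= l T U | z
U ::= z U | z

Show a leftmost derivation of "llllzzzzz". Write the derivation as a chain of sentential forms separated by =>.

T => lTU   [T ::= l T U]
lTU => llTUU   [T ::= l T U]
llTUU => lllTUUU   [T ::= l T U]
lllTUUU => llllTUUUU   [T ::= l T U]
llllTUUUU => llllzUUUU   [T ::= z]
llllzUUUU => llllzzUUU   [U ::= z]
llllzzUUU => llllzzzUU   [U ::= z]
llllzzzUU => llllzzzzU   [U ::= z]
llllzzzzU => llllzzzzz   [U ::= z]

T=>lTU=>llTUU=>lllTUUU=>llllTUUUU=>llllzUUUU=>llllzzUUU=>llllzzzUU=>llllzzzzU=>llllzzzzz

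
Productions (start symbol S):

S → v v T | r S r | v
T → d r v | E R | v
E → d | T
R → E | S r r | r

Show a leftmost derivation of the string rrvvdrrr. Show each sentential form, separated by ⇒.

S ⇒ rSr   [S → r S r]
rSr ⇒ rrSrr   [S → r S r]
rrSrr ⇒ rrvvTrr   [S → v v T]
rrvvTrr ⇒ rrvvERrr   [T → E R]
rrvvERrr ⇒ rrvvdRrr   [E → d]
rrvvdRrr ⇒ rrvvdrrr   [R → r]

S ⇒ rSr ⇒ rrSrr ⇒ rrvvTrr ⇒ rrvvERrr ⇒ rrvvdRrr ⇒ rrvvdrrr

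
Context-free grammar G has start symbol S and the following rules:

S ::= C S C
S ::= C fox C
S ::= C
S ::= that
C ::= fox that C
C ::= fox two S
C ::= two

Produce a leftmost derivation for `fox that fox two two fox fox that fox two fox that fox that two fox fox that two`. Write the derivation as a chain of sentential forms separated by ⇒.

S ⇒ C fox C   [S ::= C fox C]
C fox C ⇒ fox that C fox C   [C ::= fox that C]
fox that C fox C ⇒ fox that fox two S fox C   [C ::= fox two S]
fox that fox two S fox C ⇒ fox that fox two C fox C   [S ::= C]
fox that fox two C fox C ⇒ fox that fox two two fox C   [C ::= two]
fox that fox two two fox C ⇒ fox that fox two two fox fox that C   [C ::= fox that C]
fox that fox two two fox fox that C ⇒ fox that fox two two fox fox that fox two S   [C ::= fox two S]
fox that fox two two fox fox that fox two S ⇒ fox that fox two two fox fox that fox two C fox C   [S ::= C fox C]
fox that fox two two fox fox that fox two C fox C ⇒ fox that fox two two fox fox that fox two fox that C fox C   [C ::= fox that C]
fox that fox two two fox fox that fox two fox that C fox C ⇒ fox that fox two two fox fox that fox two fox that fox that C fox C   [C ::= fox that C]
fox that fox two two fox fox that fox two fox that fox that C fox C ⇒ fox that fox two two fox fox that fox two fox that fox that two fox C   [C ::= two]
fox that fox two two fox fox that fox two fox that fox that two fox C ⇒ fox that fox two two fox fox that fox two fox that fox that two fox fox that C   [C ::= fox that C]
fox that fox two two fox fox that fox two fox that fox that two fox fox that C ⇒ fox that fox two two fox fox that fox two fox that fox that two fox fox that two   [C ::= two]

S ⇒ C fox C ⇒ fox that C fox C ⇒ fox that fox two S fox C ⇒ fox that fox two C fox C ⇒ fox that fox two two fox C ⇒ fox that fox two two fox fox that C ⇒ fox that fox two two fox fox that fox two S ⇒ fox that fox two two fox fox that fox two C fox C ⇒ fox that fox two two fox fox that fox two fox that C fox C ⇒ fox that fox two two fox fox that fox two fox that fox that C fox C ⇒ fox that fox two two fox fox that fox two fox that fox that two fox C ⇒ fox that fox two two fox fox that fox two fox that fox that two fox fox that C ⇒ fox that fox two two fox fox that fox two fox that fox that two fox fox that two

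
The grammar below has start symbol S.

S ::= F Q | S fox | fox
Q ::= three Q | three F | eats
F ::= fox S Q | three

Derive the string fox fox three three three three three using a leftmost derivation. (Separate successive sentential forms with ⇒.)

S ⇒ F Q ⇒ fox S Q Q ⇒ fox fox Q Q ⇒ fox fox three Q Q ⇒ fox fox three three F Q ⇒ fox fox three three three Q ⇒ fox fox three three three three F ⇒ fox fox three three three three three

S ⇒ F Q   [S ::= F Q]
F Q ⇒ fox S Q Q   [F ::= fox S Q]
fox S Q Q ⇒ fox fox Q Q   [S ::= fox]
fox fox Q Q ⇒ fox fox three Q Q   [Q ::= three Q]
fox fox three Q Q ⇒ fox fox three three F Q   [Q ::= three F]
fox fox three three F Q ⇒ fox fox three three three Q   [F ::= three]
fox fox three three three Q ⇒ fox fox three three three three F   [Q ::= three F]
fox fox three three three three F ⇒ fox fox three three three three three   [F ::= three]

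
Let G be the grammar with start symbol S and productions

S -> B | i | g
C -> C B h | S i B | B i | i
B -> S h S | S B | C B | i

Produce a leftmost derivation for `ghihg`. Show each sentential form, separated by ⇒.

S ⇒ B   [S -> B]
B ⇒ ShS   [B -> S h S]
ShS ⇒ BhS   [S -> B]
BhS ⇒ ShShS   [B -> S h S]
ShShS ⇒ ghShS   [S -> g]
ghShS ⇒ ghBhS   [S -> B]
ghBhS ⇒ ghihS   [B -> i]
ghihS ⇒ ghihg   [S -> g]

S⇒B⇒ShS⇒BhS⇒ShShS⇒ghShS⇒ghBhS⇒ghihS⇒ghihg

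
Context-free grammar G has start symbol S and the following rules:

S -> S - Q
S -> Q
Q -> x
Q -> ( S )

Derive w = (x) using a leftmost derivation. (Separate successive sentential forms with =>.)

S => Q => (S) => (Q) => (x)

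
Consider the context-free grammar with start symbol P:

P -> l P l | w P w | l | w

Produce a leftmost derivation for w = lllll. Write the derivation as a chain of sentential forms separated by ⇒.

P ⇒ lPl   [P -> l P l]
lPl ⇒ llPll   [P -> l P l]
llPll ⇒ lllll   [P -> l]

P⇒lPl⇒llPll⇒lllll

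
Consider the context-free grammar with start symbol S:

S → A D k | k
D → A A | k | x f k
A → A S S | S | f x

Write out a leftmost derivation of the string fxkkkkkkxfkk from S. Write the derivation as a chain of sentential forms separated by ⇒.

S ⇒ ADk   [S → A D k]
ADk ⇒ ASSDk   [A → A S S]
ASSDk ⇒ ASSSSDk   [A → A S S]
ASSSSDk ⇒ ASSSSSSDk   [A → A S S]
ASSSSSSDk ⇒ fxSSSSSSDk   [A → f x]
fxSSSSSSDk ⇒ fxkSSSSSDk   [S → k]
fxkSSSSSDk ⇒ fxkkSSSSDk   [S → k]
fxkkSSSSDk ⇒ fxkkkSSSDk   [S → k]
fxkkkSSSDk ⇒ fxkkkkSSDk   [S → k]
fxkkkkSSDk ⇒ fxkkkkkSDk   [S → k]
fxkkkkkSDk ⇒ fxkkkkkkDk   [S → k]
fxkkkkkkDk ⇒ fxkkkkkkxfkk   [D → x f k]

S ⇒ ADk ⇒ ASSDk ⇒ ASSSSDk ⇒ ASSSSSSDk ⇒ fxSSSSSSDk ⇒ fxkSSSSSDk ⇒ fxkkSSSSDk ⇒ fxkkkSSSDk ⇒ fxkkkkSSDk ⇒ fxkkkkkSDk ⇒ fxkkkkkkDk ⇒ fxkkkkkkxfkk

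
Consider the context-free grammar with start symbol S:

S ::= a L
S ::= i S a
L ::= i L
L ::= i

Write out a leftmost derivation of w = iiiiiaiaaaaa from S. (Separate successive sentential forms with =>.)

S => iSa   [S ::= i S a]
iSa => iiSaa   [S ::= i S a]
iiSaa => iiiSaaa   [S ::= i S a]
iiiSaaa => iiiiSaaaa   [S ::= i S a]
iiiiSaaaa => iiiiiSaaaaa   [S ::= i S a]
iiiiiSaaaaa => iiiiiaLaaaaa   [S ::= a L]
iiiiiaLaaaaa => iiiiiaiaaaaa   [L ::= i]

S => iSa => iiSaa => iiiSaaa => iiiiSaaaa => iiiiiSaaaaa => iiiiiaLaaaaa => iiiiiaiaaaaa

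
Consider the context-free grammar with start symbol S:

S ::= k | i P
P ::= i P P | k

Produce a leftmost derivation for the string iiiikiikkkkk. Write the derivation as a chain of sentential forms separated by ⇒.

S ⇒ iP ⇒ iiPP ⇒ iiiPPP ⇒ iiiiPPPP ⇒ iiiikPPP ⇒ iiiikiPPPP ⇒ iiiikiiPPPPP ⇒ iiiikiikPPPP ⇒ iiiikiikkPPP ⇒ iiiikiikkkPP ⇒ iiiikiikkkkP ⇒ iiiikiikkkkk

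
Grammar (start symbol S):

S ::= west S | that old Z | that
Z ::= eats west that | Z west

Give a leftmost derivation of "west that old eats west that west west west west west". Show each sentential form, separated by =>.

S => west S => west that old Z => west that old Z west => west that old Z west west => west that old Z west west west => west that old Z west west west west => west that old Z west west west west west => west that old eats west that west west west west west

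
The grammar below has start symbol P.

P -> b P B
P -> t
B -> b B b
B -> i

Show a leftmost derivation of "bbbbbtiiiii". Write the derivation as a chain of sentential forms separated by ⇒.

P ⇒ bPB ⇒ bbPBB ⇒ bbbPBBB ⇒ bbbbPBBBB ⇒ bbbbbPBBBBB ⇒ bbbbbtBBBBB ⇒ bbbbbtiBBBB ⇒ bbbbbtiiBBB ⇒ bbbbbtiiiBB ⇒ bbbbbtiiiiB ⇒ bbbbbtiiiii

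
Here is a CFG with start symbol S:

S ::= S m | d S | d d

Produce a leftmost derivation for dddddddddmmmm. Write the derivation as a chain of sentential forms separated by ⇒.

S ⇒ dS ⇒ dSm ⇒ ddSm ⇒ dddSm ⇒ dddSmm ⇒ dddSmmm ⇒ ddddSmmm ⇒ dddddSmmm ⇒ ddddddSmmm ⇒ dddddddSmmm ⇒ dddddddSmmmm ⇒ dddddddddmmmm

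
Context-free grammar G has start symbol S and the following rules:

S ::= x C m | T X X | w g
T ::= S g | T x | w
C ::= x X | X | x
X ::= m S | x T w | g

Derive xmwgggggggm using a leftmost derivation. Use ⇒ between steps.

S ⇒ xCm ⇒ xXm ⇒ xmSm ⇒ xmTXXm ⇒ xmSgXXm ⇒ xmTXXgXXm ⇒ xmSgXXgXXm ⇒ xmwggXXgXXm ⇒ xmwgggXgXXm ⇒ xmwgggggXXm ⇒ xmwggggggXm ⇒ xmwgggggggm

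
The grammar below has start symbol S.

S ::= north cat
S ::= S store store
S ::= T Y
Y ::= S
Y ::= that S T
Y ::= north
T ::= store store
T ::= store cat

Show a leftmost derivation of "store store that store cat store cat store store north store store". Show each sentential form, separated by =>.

S => T Y => store store Y => store store that S T => store store that T Y T => store store that store cat Y T => store store that store cat S T => store store that store cat T Y T => store store that store cat store cat Y T => store store that store cat store cat S T => store store that store cat store cat T Y T => store store that store cat store cat store store Y T => store store that store cat store cat store store north T => store store that store cat store cat store store north store store

S => T Y   [S ::= T Y]
T Y => store store Y   [T ::= store store]
store store Y => store store that S T   [Y ::= that S T]
store store that S T => store store that T Y T   [S ::= T Y]
store store that T Y T => store store that store cat Y T   [T ::= store cat]
store store that store cat Y T => store store that store cat S T   [Y ::= S]
store store that store cat S T => store store that store cat T Y T   [S ::= T Y]
store store that store cat T Y T => store store that store cat store cat Y T   [T ::= store cat]
store store that store cat store cat Y T => store store that store cat store cat S T   [Y ::= S]
store store that store cat store cat S T => store store that store cat store cat T Y T   [S ::= T Y]
store store that store cat store cat T Y T => store store that store cat store cat store store Y T   [T ::= store store]
store store that store cat store cat store store Y T => store store that store cat store cat store store north T   [Y ::= north]
store store that store cat store cat store store north T => store store that store cat store cat store store north store store   [T ::= store store]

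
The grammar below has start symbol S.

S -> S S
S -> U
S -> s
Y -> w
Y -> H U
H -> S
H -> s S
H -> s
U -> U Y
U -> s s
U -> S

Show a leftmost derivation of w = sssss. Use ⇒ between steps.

S ⇒ SS ⇒ SSS ⇒ sSS ⇒ sSSS ⇒ ssSS ⇒ sssS ⇒ sssU ⇒ sssss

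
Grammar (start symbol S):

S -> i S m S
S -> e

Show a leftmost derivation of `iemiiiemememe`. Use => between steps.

S => iSmS => iemS => iemiSmS => iemiiSmSmS => iemiiiSmSmSmS => iemiiiemSmSmS => iemiiiememSmS => iemiiiemememS => iemiiiemememe

S => iSmS   [S -> i S m S]
iSmS => iemS   [S -> e]
iemS => iemiSmS   [S -> i S m S]
iemiSmS => iemiiSmSmS   [S -> i S m S]
iemiiSmSmS => iemiiiSmSmSmS   [S -> i S m S]
iemiiiSmSmSmS => iemiiiemSmSmS   [S -> e]
iemiiiemSmSmS => iemiiiememSmS   [S -> e]
iemiiiememSmS => iemiiiemememS   [S -> e]
iemiiiemememS => iemiiiemememe   [S -> e]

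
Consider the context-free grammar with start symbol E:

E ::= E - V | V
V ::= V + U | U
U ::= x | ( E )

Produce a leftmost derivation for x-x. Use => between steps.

E => E-V => V-V => U-V => x-V => x-U => x-x

E => E-V   [E ::= E - V]
E-V => V-V   [E ::= V]
V-V => U-V   [V ::= U]
U-V => x-V   [U ::= x]
x-V => x-U   [V ::= U]
x-U => x-x   [U ::= x]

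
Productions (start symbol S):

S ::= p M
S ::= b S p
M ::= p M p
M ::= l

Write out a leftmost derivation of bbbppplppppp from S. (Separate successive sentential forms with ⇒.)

S ⇒ bSp   [S ::= b S p]
bSp ⇒ bbSpp   [S ::= b S p]
bbSpp ⇒ bbbSppp   [S ::= b S p]
bbbSppp ⇒ bbbpMppp   [S ::= p M]
bbbpMppp ⇒ bbbppMpppp   [M ::= p M p]
bbbppMpppp ⇒ bbbpppMppppp   [M ::= p M p]
bbbpppMppppp ⇒ bbbppplppppp   [M ::= l]

S ⇒ bSp ⇒ bbSpp ⇒ bbbSppp ⇒ bbbpMppp ⇒ bbbppMpppp ⇒ bbbpppMppppp ⇒ bbbppplppppp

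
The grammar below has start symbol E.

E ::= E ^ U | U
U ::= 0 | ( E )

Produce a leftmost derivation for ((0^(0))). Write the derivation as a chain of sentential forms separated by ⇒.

E ⇒ U ⇒ (E) ⇒ (U) ⇒ ((E)) ⇒ ((E^U)) ⇒ ((U^U)) ⇒ ((0^U)) ⇒ ((0^(E))) ⇒ ((0^(U))) ⇒ ((0^(0)))

E ⇒ U   [E ::= U]
U ⇒ (E)   [U ::= ( E )]
(E) ⇒ (U)   [E ::= U]
(U) ⇒ ((E))   [U ::= ( E )]
((E)) ⇒ ((E^U))   [E ::= E ^ U]
((E^U)) ⇒ ((U^U))   [E ::= U]
((U^U)) ⇒ ((0^U))   [U ::= 0]
((0^U)) ⇒ ((0^(E)))   [U ::= ( E )]
((0^(E))) ⇒ ((0^(U)))   [E ::= U]
((0^(U))) ⇒ ((0^(0)))   [U ::= 0]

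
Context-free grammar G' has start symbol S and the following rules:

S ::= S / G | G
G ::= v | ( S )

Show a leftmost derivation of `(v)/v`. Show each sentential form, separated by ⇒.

S ⇒ S/G   [S ::= S / G]
S/G ⇒ G/G   [S ::= G]
G/G ⇒ (S)/G   [G ::= ( S )]
(S)/G ⇒ (G)/G   [S ::= G]
(G)/G ⇒ (v)/G   [G ::= v]
(v)/G ⇒ (v)/v   [G ::= v]

S ⇒ S/G ⇒ G/G ⇒ (S)/G ⇒ (G)/G ⇒ (v)/G ⇒ (v)/v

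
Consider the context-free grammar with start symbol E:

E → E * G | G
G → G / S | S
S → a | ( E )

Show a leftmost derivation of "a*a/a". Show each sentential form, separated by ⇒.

E ⇒ E*G ⇒ G*G ⇒ S*G ⇒ a*G ⇒ a*G/S ⇒ a*S/S ⇒ a*a/S ⇒ a*a/a

E ⇒ E*G   [E → E * G]
E*G ⇒ G*G   [E → G]
G*G ⇒ S*G   [G → S]
S*G ⇒ a*G   [S → a]
a*G ⇒ a*G/S   [G → G / S]
a*G/S ⇒ a*S/S   [G → S]
a*S/S ⇒ a*a/S   [S → a]
a*a/S ⇒ a*a/a   [S → a]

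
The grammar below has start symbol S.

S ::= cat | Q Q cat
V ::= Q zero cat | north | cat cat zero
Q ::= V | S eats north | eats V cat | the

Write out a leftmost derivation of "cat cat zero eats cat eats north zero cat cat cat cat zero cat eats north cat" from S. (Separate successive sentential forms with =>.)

S => Q Q cat   [S ::= Q Q cat]
Q Q cat => V Q cat   [Q ::= V]
V Q cat => cat cat zero Q cat   [V ::= cat cat zero]
cat cat zero Q cat => cat cat zero S eats north cat   [Q ::= S eats north]
cat cat zero S eats north cat => cat cat zero Q Q cat eats north cat   [S ::= Q Q cat]
cat cat zero Q Q cat eats north cat => cat cat zero eats V cat Q cat eats north cat   [Q ::= eats V cat]
cat cat zero eats V cat Q cat eats north cat => cat cat zero eats Q zero cat cat Q cat eats north cat   [V ::= Q zero cat]
cat cat zero eats Q zero cat cat Q cat eats north cat => cat cat zero eats S eats north zero cat cat Q cat eats north cat   [Q ::= S eats north]
cat cat zero eats S eats north zero cat cat Q cat eats north cat => cat cat zero eats cat eats north zero cat cat Q cat eats north cat   [S ::= cat]
cat cat zero eats cat eats north zero cat cat Q cat eats north cat => cat cat zero eats cat eats north zero cat cat V cat eats north cat   [Q ::= V]
cat cat zero eats cat eats north zero cat cat V cat eats north cat => cat cat zero eats cat eats north zero cat cat cat cat zero cat eats north cat   [V ::= cat cat zero]

S => Q Q cat => V Q cat => cat cat zero Q cat => cat cat zero S eats north cat => cat cat zero Q Q cat eats north cat => cat cat zero eats V cat Q cat eats north cat => cat cat zero eats Q zero cat cat Q cat eats north cat => cat cat zero eats S eats north zero cat cat Q cat eats north cat => cat cat zero eats cat eats north zero cat cat Q cat eats north cat => cat cat zero eats cat eats north zero cat cat V cat eats north cat => cat cat zero eats cat eats north zero cat cat cat cat zero cat eats north cat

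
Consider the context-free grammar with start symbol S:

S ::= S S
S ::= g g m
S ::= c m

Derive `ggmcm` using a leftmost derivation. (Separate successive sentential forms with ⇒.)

S ⇒ SS   [S ::= S S]
SS ⇒ ggmS   [S ::= g g m]
ggmS ⇒ ggmcm   [S ::= c m]

S⇒SS⇒ggmS⇒ggmcm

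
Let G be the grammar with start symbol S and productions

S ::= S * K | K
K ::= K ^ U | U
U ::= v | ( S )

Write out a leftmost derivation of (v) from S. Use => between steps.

S => K => U => (S) => (K) => (U) => (v)

S => K   [S ::= K]
K => U   [K ::= U]
U => (S)   [U ::= ( S )]
(S) => (K)   [S ::= K]
(K) => (U)   [K ::= U]
(U) => (v)   [U ::= v]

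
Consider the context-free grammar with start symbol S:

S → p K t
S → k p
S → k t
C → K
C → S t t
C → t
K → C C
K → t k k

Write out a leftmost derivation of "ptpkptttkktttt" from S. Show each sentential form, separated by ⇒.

S ⇒ pKt ⇒ pCCt ⇒ ptCt ⇒ ptSttt ⇒ ptpKtttt ⇒ ptpCCtttt ⇒ ptpSttCtttt ⇒ ptpkpttCtttt ⇒ ptpkpttKtttt ⇒ ptpkptttkktttt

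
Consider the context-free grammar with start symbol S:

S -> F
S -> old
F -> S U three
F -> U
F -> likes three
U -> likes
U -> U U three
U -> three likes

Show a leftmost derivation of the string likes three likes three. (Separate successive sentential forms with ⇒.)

S ⇒ F   [S -> F]
F ⇒ S U three   [F -> S U three]
S U three ⇒ F U three   [S -> F]
F U three ⇒ U U three   [F -> U]
U U three ⇒ likes U three   [U -> likes]
likes U three ⇒ likes three likes three   [U -> three likes]

S ⇒ F ⇒ S U three ⇒ F U three ⇒ U U three ⇒ likes U three ⇒ likes three likes three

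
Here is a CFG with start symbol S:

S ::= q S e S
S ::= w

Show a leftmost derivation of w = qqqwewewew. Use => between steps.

S => qSeS   [S ::= q S e S]
qSeS => qqSeSeS   [S ::= q S e S]
qqSeSeS => qqqSeSeSeS   [S ::= q S e S]
qqqSeSeSeS => qqqweSeSeS   [S ::= w]
qqqweSeSeS => qqqweweSeS   [S ::= w]
qqqweweSeS => qqqweweweS   [S ::= w]
qqqweweweS => qqqwewewew   [S ::= w]

S => qSeS => qqSeSeS => qqqSeSeSeS => qqqweSeSeS => qqqweweSeS => qqqweweweS => qqqwewewew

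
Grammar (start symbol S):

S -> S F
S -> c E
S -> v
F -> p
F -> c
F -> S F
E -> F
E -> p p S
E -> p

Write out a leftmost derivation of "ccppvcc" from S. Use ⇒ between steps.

S ⇒ cE   [S -> c E]
cE ⇒ cF   [E -> F]
cF ⇒ cSF   [F -> S F]
cSF ⇒ ccEF   [S -> c E]
ccEF ⇒ ccppSF   [E -> p p S]
ccppSF ⇒ ccppSFF   [S -> S F]
ccppSFF ⇒ ccppvFF   [S -> v]
ccppvFF ⇒ ccppvcF   [F -> c]
ccppvcF ⇒ ccppvcc   [F -> c]

S ⇒ cE ⇒ cF ⇒ cSF ⇒ ccEF ⇒ ccppSF ⇒ ccppSFF ⇒ ccppvFF ⇒ ccppvcF ⇒ ccppvcc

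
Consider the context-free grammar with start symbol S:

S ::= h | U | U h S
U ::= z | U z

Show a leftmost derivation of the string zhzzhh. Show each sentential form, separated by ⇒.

S ⇒ UhS   [S ::= U h S]
UhS ⇒ zhS   [U ::= z]
zhS ⇒ zhUhS   [S ::= U h S]
zhUhS ⇒ zhUzhS   [U ::= U z]
zhUzhS ⇒ zhzzhS   [U ::= z]
zhzzhS ⇒ zhzzhh   [S ::= h]

S ⇒ UhS ⇒ zhS ⇒ zhUhS ⇒ zhUzhS ⇒ zhzzhS ⇒ zhzzhh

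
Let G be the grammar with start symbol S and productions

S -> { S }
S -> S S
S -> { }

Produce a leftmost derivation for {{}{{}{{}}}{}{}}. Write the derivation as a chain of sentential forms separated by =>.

S=>{S}=>{SS}=>{SSS}=>{SSSS}=>{{}SSS}=>{{}{S}SS}=>{{}{SS}SS}=>{{}{{}S}SS}=>{{}{{}{S}}SS}=>{{}{{}{{}}}SS}=>{{}{{}{{}}}{}S}=>{{}{{}{{}}}{}{}}

S => {S}   [S -> { S }]
{S} => {SS}   [S -> S S]
{SS} => {SSS}   [S -> S S]
{SSS} => {SSSS}   [S -> S S]
{SSSS} => {{}SSS}   [S -> { }]
{{}SSS} => {{}{S}SS}   [S -> { S }]
{{}{S}SS} => {{}{SS}SS}   [S -> S S]
{{}{SS}SS} => {{}{{}S}SS}   [S -> { }]
{{}{{}S}SS} => {{}{{}{S}}SS}   [S -> { S }]
{{}{{}{S}}SS} => {{}{{}{{}}}SS}   [S -> { }]
{{}{{}{{}}}SS} => {{}{{}{{}}}{}S}   [S -> { }]
{{}{{}{{}}}{}S} => {{}{{}{{}}}{}{}}   [S -> { }]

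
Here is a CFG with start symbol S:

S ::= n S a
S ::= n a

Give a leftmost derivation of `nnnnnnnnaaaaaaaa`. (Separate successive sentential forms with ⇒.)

S ⇒ nSa ⇒ nnSaa ⇒ nnnSaaa ⇒ nnnnSaaaa ⇒ nnnnnSaaaaa ⇒ nnnnnnSaaaaaa ⇒ nnnnnnnSaaaaaaa ⇒ nnnnnnnnaaaaaaaa

S ⇒ nSa   [S ::= n S a]
nSa ⇒ nnSaa   [S ::= n S a]
nnSaa ⇒ nnnSaaa   [S ::= n S a]
nnnSaaa ⇒ nnnnSaaaa   [S ::= n S a]
nnnnSaaaa ⇒ nnnnnSaaaaa   [S ::= n S a]
nnnnnSaaaaa ⇒ nnnnnnSaaaaaa   [S ::= n S a]
nnnnnnSaaaaaa ⇒ nnnnnnnSaaaaaaa   [S ::= n S a]
nnnnnnnSaaaaaaa ⇒ nnnnnnnnaaaaaaaa   [S ::= n a]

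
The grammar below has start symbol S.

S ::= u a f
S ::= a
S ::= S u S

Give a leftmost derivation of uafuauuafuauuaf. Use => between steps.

S=>SuS=>SuSuS=>SuSuSuS=>SuSuSuSuS=>uafuSuSuSuS=>uafuauSuSuS=>uafuauuafuSuS=>uafuauuafuauS=>uafuauuafuauuaf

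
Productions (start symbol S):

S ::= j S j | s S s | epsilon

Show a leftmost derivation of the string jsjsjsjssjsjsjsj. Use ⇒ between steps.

S ⇒ jSj   [S ::= j S j]
jSj ⇒ jsSsj   [S ::= s S s]
jsSsj ⇒ jsjSjsj   [S ::= j S j]
jsjSjsj ⇒ jsjsSsjsj   [S ::= s S s]
jsjsSsjsj ⇒ jsjsjSjsjsj   [S ::= j S j]
jsjsjSjsjsj ⇒ jsjsjsSsjsjsj   [S ::= s S s]
jsjsjsSsjsjsj ⇒ jsjsjsjSjsjsjsj   [S ::= j S j]
jsjsjsjSjsjsjsj ⇒ jsjsjsjsSsjsjsjsj   [S ::= s S s]
jsjsjsjsSsjsjsjsj ⇒ jsjsjsjssjsjsjsj   [S ::= epsilon]

S⇒jSj⇒jsSsj⇒jsjSjsj⇒jsjsSsjsj⇒jsjsjSjsjsj⇒jsjsjsSsjsjsj⇒jsjsjsjSjsjsjsj⇒jsjsjsjsSsjsjsjsj⇒jsjsjsjssjsjsjsj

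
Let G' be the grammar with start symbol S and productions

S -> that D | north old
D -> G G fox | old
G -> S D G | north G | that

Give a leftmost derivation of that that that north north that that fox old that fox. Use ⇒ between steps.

S ⇒ that D ⇒ that G G fox ⇒ that that G fox ⇒ that that S D G fox ⇒ that that that D D G fox ⇒ that that that G G fox D G fox ⇒ that that that north G G fox D G fox ⇒ that that that north north G G fox D G fox ⇒ that that that north north that G fox D G fox ⇒ that that that north north that that fox D G fox ⇒ that that that north north that that fox old G fox ⇒ that that that north north that that fox old that fox

S ⇒ that D   [S -> that D]
that D ⇒ that G G fox   [D -> G G fox]
that G G fox ⇒ that that G fox   [G -> that]
that that G fox ⇒ that that S D G fox   [G -> S D G]
that that S D G fox ⇒ that that that D D G fox   [S -> that D]
that that that D D G fox ⇒ that that that G G fox D G fox   [D -> G G fox]
that that that G G fox D G fox ⇒ that that that north G G fox D G fox   [G -> north G]
that that that north G G fox D G fox ⇒ that that that north north G G fox D G fox   [G -> north G]
that that that north north G G fox D G fox ⇒ that that that north north that G fox D G fox   [G -> that]
that that that north north that G fox D G fox ⇒ that that that north north that that fox D G fox   [G -> that]
that that that north north that that fox D G fox ⇒ that that that north north that that fox old G fox   [D -> old]
that that that north north that that fox old G fox ⇒ that that that north north that that fox old that fox   [G -> that]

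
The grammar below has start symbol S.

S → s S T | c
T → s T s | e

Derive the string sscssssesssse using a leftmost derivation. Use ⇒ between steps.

S ⇒ sST   [S → s S T]
sST ⇒ ssSTT   [S → s S T]
ssSTT ⇒ sscTT   [S → c]
sscTT ⇒ sscsTsT   [T → s T s]
sscsTsT ⇒ sscssTssT   [T → s T s]
sscssTssT ⇒ sscsssTsssT   [T → s T s]
sscsssTsssT ⇒ sscssssTssssT   [T → s T s]
sscssssTssssT ⇒ sscssssessssT   [T → e]
sscssssessssT ⇒ sscssssesssse   [T → e]

S ⇒ sST ⇒ ssSTT ⇒ sscTT ⇒ sscsTsT ⇒ sscssTssT ⇒ sscsssTsssT ⇒ sscssssTssssT ⇒ sscssssessssT ⇒ sscssssesssse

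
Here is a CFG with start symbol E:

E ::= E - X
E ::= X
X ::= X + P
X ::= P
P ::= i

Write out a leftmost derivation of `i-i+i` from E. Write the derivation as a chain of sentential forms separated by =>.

E => E-X   [E ::= E - X]
E-X => X-X   [E ::= X]
X-X => P-X   [X ::= P]
P-X => i-X   [P ::= i]
i-X => i-X+P   [X ::= X + P]
i-X+P => i-P+P   [X ::= P]
i-P+P => i-i+P   [P ::= i]
i-i+P => i-i+i   [P ::= i]

E => E-X => X-X => P-X => i-X => i-X+P => i-P+P => i-i+P => i-i+i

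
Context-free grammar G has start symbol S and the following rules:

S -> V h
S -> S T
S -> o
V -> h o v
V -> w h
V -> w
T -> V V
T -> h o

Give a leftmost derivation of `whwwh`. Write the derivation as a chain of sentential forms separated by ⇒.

S⇒ST⇒VhT⇒whT⇒whVV⇒whwV⇒whwwh

S ⇒ ST   [S -> S T]
ST ⇒ VhT   [S -> V h]
VhT ⇒ whT   [V -> w]
whT ⇒ whVV   [T -> V V]
whVV ⇒ whwV   [V -> w]
whwV ⇒ whwwh   [V -> w h]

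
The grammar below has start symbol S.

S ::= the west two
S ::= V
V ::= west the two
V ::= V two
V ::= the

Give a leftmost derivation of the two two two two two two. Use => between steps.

S => V => V two => V two two => V two two two => V two two two two => V two two two two two => V two two two two two two => the two two two two two two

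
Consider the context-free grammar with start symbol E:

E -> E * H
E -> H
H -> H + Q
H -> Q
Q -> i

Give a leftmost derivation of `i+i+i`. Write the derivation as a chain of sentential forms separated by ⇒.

E ⇒ H   [E -> H]
H ⇒ H+Q   [H -> H + Q]
H+Q ⇒ H+Q+Q   [H -> H + Q]
H+Q+Q ⇒ Q+Q+Q   [H -> Q]
Q+Q+Q ⇒ i+Q+Q   [Q -> i]
i+Q+Q ⇒ i+i+Q   [Q -> i]
i+i+Q ⇒ i+i+i   [Q -> i]

E⇒H⇒H+Q⇒H+Q+Q⇒Q+Q+Q⇒i+Q+Q⇒i+i+Q⇒i+i+i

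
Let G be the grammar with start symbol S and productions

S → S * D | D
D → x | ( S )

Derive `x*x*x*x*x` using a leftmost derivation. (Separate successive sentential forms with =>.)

S => S*D => S*D*D => S*D*D*D => S*D*D*D*D => D*D*D*D*D => x*D*D*D*D => x*x*D*D*D => x*x*x*D*D => x*x*x*x*D => x*x*x*x*x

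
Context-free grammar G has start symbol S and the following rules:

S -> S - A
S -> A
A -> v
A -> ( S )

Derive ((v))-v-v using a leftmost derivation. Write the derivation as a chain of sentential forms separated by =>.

S => S-A => S-A-A => A-A-A => (S)-A-A => (A)-A-A => ((S))-A-A => ((A))-A-A => ((v))-A-A => ((v))-v-A => ((v))-v-v

S => S-A   [S -> S - A]
S-A => S-A-A   [S -> S - A]
S-A-A => A-A-A   [S -> A]
A-A-A => (S)-A-A   [A -> ( S )]
(S)-A-A => (A)-A-A   [S -> A]
(A)-A-A => ((S))-A-A   [A -> ( S )]
((S))-A-A => ((A))-A-A   [S -> A]
((A))-A-A => ((v))-A-A   [A -> v]
((v))-A-A => ((v))-v-A   [A -> v]
((v))-v-A => ((v))-v-v   [A -> v]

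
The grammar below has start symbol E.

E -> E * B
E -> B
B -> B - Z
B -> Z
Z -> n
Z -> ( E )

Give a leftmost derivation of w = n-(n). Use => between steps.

E => B   [E -> B]
B => B-Z   [B -> B - Z]
B-Z => Z-Z   [B -> Z]
Z-Z => n-Z   [Z -> n]
n-Z => n-(E)   [Z -> ( E )]
n-(E) => n-(B)   [E -> B]
n-(B) => n-(Z)   [B -> Z]
n-(Z) => n-(n)   [Z -> n]

E => B => B-Z => Z-Z => n-Z => n-(E) => n-(B) => n-(Z) => n-(n)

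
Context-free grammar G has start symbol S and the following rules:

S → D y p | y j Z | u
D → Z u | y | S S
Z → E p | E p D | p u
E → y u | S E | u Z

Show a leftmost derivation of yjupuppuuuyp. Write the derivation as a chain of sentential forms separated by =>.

S => Dyp => SSyp => yjZSyp => yjEpDSyp => yjuZpDSyp => yjupupDSyp => yjupupZuSyp => yjupuppuuSyp => yjupuppuuuyp

S => Dyp   [S → D y p]
Dyp => SSyp   [D → S S]
SSyp => yjZSyp   [S → y j Z]
yjZSyp => yjEpDSyp   [Z → E p D]
yjEpDSyp => yjuZpDSyp   [E → u Z]
yjuZpDSyp => yjupupDSyp   [Z → p u]
yjupupDSyp => yjupupZuSyp   [D → Z u]
yjupupZuSyp => yjupuppuuSyp   [Z → p u]
yjupuppuuSyp => yjupuppuuuyp   [S → u]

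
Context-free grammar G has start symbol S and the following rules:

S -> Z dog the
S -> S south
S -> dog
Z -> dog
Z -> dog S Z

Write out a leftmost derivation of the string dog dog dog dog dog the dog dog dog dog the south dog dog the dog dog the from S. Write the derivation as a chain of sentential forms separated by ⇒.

S ⇒ Z dog the ⇒ dog S Z dog the ⇒ dog Z dog the Z dog the ⇒ dog dog S Z dog the Z dog the ⇒ dog dog dog Z dog the Z dog the ⇒ dog dog dog dog dog the Z dog the ⇒ dog dog dog dog dog the dog S Z dog the ⇒ dog dog dog dog dog the dog Z dog the Z dog the ⇒ dog dog dog dog dog the dog dog S Z dog the Z dog the ⇒ dog dog dog dog dog the dog dog S south Z dog the Z dog the ⇒ dog dog dog dog dog the dog dog Z dog the south Z dog the Z dog the ⇒ dog dog dog dog dog the dog dog dog dog the south Z dog the Z dog the ⇒ dog dog dog dog dog the dog dog dog dog the south dog dog the Z dog the ⇒ dog dog dog dog dog the dog dog dog dog the south dog dog the dog dog the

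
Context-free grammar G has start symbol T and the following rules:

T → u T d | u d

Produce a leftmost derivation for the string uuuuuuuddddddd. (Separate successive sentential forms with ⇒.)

T⇒uTd⇒uuTdd⇒uuuTddd⇒uuuuTdddd⇒uuuuuTddddd⇒uuuuuuTdddddd⇒uuuuuuuddddddd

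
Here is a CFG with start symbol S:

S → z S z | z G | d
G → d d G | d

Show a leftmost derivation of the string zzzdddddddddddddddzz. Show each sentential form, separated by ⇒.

S⇒zSz⇒zzSzz⇒zzzGzz⇒zzzddGzz⇒zzzddddGzz⇒zzzddddddGzz⇒zzzddddddddGzz⇒zzzddddddddddGzz⇒zzzddddddddddddGzz⇒zzzddddddddddddddGzz⇒zzzdddddddddddddddzz

S ⇒ zSz   [S → z S z]
zSz ⇒ zzSzz   [S → z S z]
zzSzz ⇒ zzzGzz   [S → z G]
zzzGzz ⇒ zzzddGzz   [G → d d G]
zzzddGzz ⇒ zzzddddGzz   [G → d d G]
zzzddddGzz ⇒ zzzddddddGzz   [G → d d G]
zzzddddddGzz ⇒ zzzddddddddGzz   [G → d d G]
zzzddddddddGzz ⇒ zzzddddddddddGzz   [G → d d G]
zzzddddddddddGzz ⇒ zzzddddddddddddGzz   [G → d d G]
zzzddddddddddddGzz ⇒ zzzddddddddddddddGzz   [G → d d G]
zzzddddddddddddddGzz ⇒ zzzdddddddddddddddzz   [G → d]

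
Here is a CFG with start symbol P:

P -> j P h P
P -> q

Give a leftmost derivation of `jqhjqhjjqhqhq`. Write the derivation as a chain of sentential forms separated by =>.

P => jPhP   [P -> j P h P]
jPhP => jqhP   [P -> q]
jqhP => jqhjPhP   [P -> j P h P]
jqhjPhP => jqhjqhP   [P -> q]
jqhjqhP => jqhjqhjPhP   [P -> j P h P]
jqhjqhjPhP => jqhjqhjjPhPhP   [P -> j P h P]
jqhjqhjjPhPhP => jqhjqhjjqhPhP   [P -> q]
jqhjqhjjqhPhP => jqhjqhjjqhqhP   [P -> q]
jqhjqhjjqhqhP => jqhjqhjjqhqhq   [P -> q]

P => jPhP => jqhP => jqhjPhP => jqhjqhP => jqhjqhjPhP => jqhjqhjjPhPhP => jqhjqhjjqhPhP => jqhjqhjjqhqhP => jqhjqhjjqhqhq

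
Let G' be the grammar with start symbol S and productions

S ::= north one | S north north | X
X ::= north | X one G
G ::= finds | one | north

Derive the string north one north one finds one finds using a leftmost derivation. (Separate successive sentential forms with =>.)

S => X   [S ::= X]
X => X one G   [X ::= X one G]
X one G => X one G one G   [X ::= X one G]
X one G one G => X one G one G one G   [X ::= X one G]
X one G one G one G => north one G one G one G   [X ::= north]
north one G one G one G => north one north one G one G   [G ::= north]
north one north one G one G => north one north one finds one G   [G ::= finds]
north one north one finds one G => north one north one finds one finds   [G ::= finds]

S => X => X one G => X one G one G => X one G one G one G => north one G one G one G => north one north one G one G => north one north one finds one G => north one north one finds one finds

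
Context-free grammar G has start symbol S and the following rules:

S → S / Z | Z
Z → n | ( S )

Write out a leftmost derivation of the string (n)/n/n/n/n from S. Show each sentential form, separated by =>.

S => S/Z => S/Z/Z => S/Z/Z/Z => S/Z/Z/Z/Z => Z/Z/Z/Z/Z => (S)/Z/Z/Z/Z => (Z)/Z/Z/Z/Z => (n)/Z/Z/Z/Z => (n)/n/Z/Z/Z => (n)/n/n/Z/Z => (n)/n/n/n/Z => (n)/n/n/n/n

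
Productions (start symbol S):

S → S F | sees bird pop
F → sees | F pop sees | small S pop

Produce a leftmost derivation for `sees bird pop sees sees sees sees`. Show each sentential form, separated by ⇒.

S ⇒ S F ⇒ S F F ⇒ S F F F ⇒ S F F F F ⇒ sees bird pop F F F F ⇒ sees bird pop sees F F F ⇒ sees bird pop sees sees F F ⇒ sees bird pop sees sees sees F ⇒ sees bird pop sees sees sees sees

S ⇒ S F   [S → S F]
S F ⇒ S F F   [S → S F]
S F F ⇒ S F F F   [S → S F]
S F F F ⇒ S F F F F   [S → S F]
S F F F F ⇒ sees bird pop F F F F   [S → sees bird pop]
sees bird pop F F F F ⇒ sees bird pop sees F F F   [F → sees]
sees bird pop sees F F F ⇒ sees bird pop sees sees F F   [F → sees]
sees bird pop sees sees F F ⇒ sees bird pop sees sees sees F   [F → sees]
sees bird pop sees sees sees F ⇒ sees bird pop sees sees sees sees   [F → sees]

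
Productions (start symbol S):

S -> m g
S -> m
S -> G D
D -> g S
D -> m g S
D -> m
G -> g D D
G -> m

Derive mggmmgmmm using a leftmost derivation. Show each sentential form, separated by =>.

S => GD   [S -> G D]
GD => mD   [G -> m]
mD => mgS   [D -> g S]
mgS => mgGD   [S -> G D]
mgGD => mggDDD   [G -> g D D]
mggDDD => mggmDD   [D -> m]
mggmDD => mggmmgSD   [D -> m g S]
mggmmgSD => mggmmgGDD   [S -> G D]
mggmmgGDD => mggmmgmDD   [G -> m]
mggmmgmDD => mggmmgmmD   [D -> m]
mggmmgmmD => mggmmgmmm   [D -> m]

S => GD => mD => mgS => mgGD => mggDDD => mggmDD => mggmmgSD => mggmmgGDD => mggmmgmDD => mggmmgmmD => mggmmgmmm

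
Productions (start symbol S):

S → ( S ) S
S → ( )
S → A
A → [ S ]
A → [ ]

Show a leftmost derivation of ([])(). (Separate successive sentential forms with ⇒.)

S⇒(S)S⇒(A)S⇒([])S⇒([])()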